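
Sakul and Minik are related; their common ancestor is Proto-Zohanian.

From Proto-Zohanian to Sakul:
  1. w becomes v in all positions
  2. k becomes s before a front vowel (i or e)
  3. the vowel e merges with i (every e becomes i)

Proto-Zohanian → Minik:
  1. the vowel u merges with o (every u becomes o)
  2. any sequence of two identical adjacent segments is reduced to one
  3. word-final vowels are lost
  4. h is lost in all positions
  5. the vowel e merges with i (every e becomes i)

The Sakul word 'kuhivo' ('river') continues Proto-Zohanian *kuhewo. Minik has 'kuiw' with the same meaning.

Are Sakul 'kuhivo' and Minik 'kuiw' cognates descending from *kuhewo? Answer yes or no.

no

Derive the expected Minik reflex of *kuhewo:
Minik: start from *kuhewo.
  rule 1 (vowel merger): kuhewo → kohewo
  rule 2: no change — kohewo
  rule 3 (apocope): kohewo → kohew
  rule 4 (h-loss): kohew → koew
  rule 5 (vowel merger): koew → koiw
  ⇒ Minik koiw
The regular Minik reflex would be 'koiw', but the attested form is 'kuiw'. The correspondence is irregular, so they are not cognates (the Minik form has a different source).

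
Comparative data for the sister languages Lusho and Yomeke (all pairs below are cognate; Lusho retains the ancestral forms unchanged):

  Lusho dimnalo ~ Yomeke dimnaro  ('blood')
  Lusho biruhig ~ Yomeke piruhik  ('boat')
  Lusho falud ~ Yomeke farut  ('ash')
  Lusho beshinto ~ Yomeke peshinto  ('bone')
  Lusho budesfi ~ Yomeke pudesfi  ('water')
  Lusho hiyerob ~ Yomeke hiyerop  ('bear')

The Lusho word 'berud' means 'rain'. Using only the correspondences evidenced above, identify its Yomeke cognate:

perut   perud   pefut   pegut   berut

perut

beshinto ~ peshinto — Lusho b corresponds to Yomeke p word-initially before a front vowel.
falud ~ farut — Lusho d corresponds to Yomeke t word-finally.
Applying these to Lusho 'berud':
  berud → perud   (b→p word-initially before a front vowel)
  perud → perut   (d→t word-finally)
So the Yomeke cognate is 'perut'.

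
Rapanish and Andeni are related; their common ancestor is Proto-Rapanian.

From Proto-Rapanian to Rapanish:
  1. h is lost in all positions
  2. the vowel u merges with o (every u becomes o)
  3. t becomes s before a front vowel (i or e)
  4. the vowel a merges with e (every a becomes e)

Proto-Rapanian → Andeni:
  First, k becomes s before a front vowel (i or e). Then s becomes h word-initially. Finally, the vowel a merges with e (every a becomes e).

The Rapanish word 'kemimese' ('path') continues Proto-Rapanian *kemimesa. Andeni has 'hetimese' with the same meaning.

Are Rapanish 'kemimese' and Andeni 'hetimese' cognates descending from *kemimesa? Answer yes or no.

Derive the expected Andeni reflex of *kemimesa:
Andeni: *kemimesa
  kemimesa → semimesa   [palatalisation]
  semimesa → hemimesa   [debuccalisation]
  hemimesa → hemimese   [vowel merger]
  giving Andeni hemimese.
The regular Andeni reflex would be 'hemimese', but the attested form is 'hetimese'. The correspondence is irregular, so they are not cognates (the Andeni form has a different source).

no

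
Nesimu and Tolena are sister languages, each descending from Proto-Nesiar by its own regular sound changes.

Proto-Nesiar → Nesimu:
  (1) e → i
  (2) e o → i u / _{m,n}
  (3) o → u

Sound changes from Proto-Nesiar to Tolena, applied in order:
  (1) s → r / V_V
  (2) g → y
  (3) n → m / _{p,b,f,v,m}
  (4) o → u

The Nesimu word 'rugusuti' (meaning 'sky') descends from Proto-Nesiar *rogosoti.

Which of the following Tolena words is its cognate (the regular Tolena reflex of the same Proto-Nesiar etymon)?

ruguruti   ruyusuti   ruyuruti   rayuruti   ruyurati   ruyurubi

ruyuruti

Tolena: *rogosoti
  rogosoti → rogoroti   [rhotacism]
  rogoroti → royoroti   [unconditioned shift]
  royoroti (rule 3 does not apply)
  royoroti → ruyuruti   [vowel merger]
  giving Tolena ruyuruti.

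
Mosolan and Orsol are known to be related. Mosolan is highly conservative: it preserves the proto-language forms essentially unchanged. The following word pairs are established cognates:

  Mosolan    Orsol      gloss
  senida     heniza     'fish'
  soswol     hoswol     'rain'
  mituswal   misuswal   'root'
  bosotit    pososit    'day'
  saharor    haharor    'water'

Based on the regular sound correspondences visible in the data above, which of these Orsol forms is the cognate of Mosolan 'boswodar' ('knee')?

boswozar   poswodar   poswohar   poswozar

bosotit ~ pososit — Mosolan b corresponds to Orsol p word-initially before a back vowel.
senida ~ heniza — Mosolan d corresponds to Orsol z between vowels (before a back vowel).
Applying these to Mosolan 'boswodar':
  boswodar → poswodar   (b→p word-initially before a back vowel)
  poswodar → poswozar   (d→z between vowels (before a back vowel))
So the Orsol cognate is 'poswozar'.

poswozar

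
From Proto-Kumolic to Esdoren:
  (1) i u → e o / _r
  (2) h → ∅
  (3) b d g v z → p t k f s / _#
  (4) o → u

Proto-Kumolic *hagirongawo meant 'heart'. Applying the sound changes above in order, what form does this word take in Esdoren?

Esdoren: start from *hagirongawo.
  rule 1 (pre-rhotic lowering): hagirongawo → hagerongawo
  rule 2 (h-loss): hagerongawo → agerongawo
  rule 3: no change — agerongawo
  rule 4 (vowel merger): agerongawo → agerungawu
  ⇒ Esdoren agerungawu

agerungawu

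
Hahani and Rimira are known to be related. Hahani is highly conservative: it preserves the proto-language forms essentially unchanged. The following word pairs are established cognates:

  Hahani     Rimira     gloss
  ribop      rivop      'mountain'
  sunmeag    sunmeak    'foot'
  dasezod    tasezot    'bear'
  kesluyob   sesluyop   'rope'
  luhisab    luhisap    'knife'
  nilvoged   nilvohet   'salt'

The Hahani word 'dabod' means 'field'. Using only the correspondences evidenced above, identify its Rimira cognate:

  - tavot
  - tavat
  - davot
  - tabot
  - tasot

tavot

dasezod ~ tasezot — Hahani d corresponds to Rimira t word-initially before a back vowel.
ribop ~ rivop — Hahani b corresponds to Rimira v between vowels (before a back vowel).
dasezod ~ tasezot, nilvoged ~ nilvohet — Hahani d corresponds to Rimira t word-finally.
Applying these to Hahani 'dabod':
  dabod → tabod   (d→t word-initially before a back vowel)
  tabod → tavod   (b→v between vowels (before a back vowel))
  tavod → tavot   (d→t word-finally)
So the Rimira cognate is 'tavot'.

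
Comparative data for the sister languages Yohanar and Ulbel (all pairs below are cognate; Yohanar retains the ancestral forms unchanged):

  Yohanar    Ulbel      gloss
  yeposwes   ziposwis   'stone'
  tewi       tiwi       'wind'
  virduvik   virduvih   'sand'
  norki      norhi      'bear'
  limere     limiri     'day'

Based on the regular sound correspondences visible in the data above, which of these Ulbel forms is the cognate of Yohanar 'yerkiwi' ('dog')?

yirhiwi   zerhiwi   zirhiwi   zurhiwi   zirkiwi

zirhiwi

yeposwes ~ ziposwis — Yohanar y corresponds to Ulbel z word-initially before a front vowel.
limere ~ limiri — Yohanar e corresponds to Ulbel i after a consonant, before r.
norki ~ norhi — Yohanar k corresponds to Ulbel h after a consonant, before a front vowel.
Applying these to Yohanar 'yerkiwi':
  yerkiwi → zerkiwi   (y→z word-initially before a front vowel)
  zerkiwi → zirkiwi   (e→i after a consonant, before r)
  zirkiwi → zirhiwi   (k→h after a consonant, before a front vowel)
So the Ulbel cognate is 'zirhiwi'.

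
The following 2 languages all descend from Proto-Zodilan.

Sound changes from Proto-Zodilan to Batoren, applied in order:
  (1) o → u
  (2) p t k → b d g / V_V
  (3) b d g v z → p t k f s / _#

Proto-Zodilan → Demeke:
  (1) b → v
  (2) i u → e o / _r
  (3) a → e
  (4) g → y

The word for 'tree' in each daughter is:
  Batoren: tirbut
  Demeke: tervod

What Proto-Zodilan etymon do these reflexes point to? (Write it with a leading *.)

*tirbod

Position 2: Batoren has i, Demeke has e. Batoren preserves i here (none of its changes turn any other segment into i), so the proto-segment is *i.
Position 4: Batoren has b, Demeke has v. Taking the neighbouring segments as reconstructed: Batoren b can only go back to *b; Demeke v could go back to *b or *v — the one source consistent with every daughter is *b.
Position 5: Batoren has u, Demeke has o. Taking the neighbouring segments as reconstructed: Batoren u could go back to *o or *u; Demeke o can only go back to *o — the one source consistent with every daughter is *o.
This points to *tirbod. Verify forward in each daughter:
Batoren: *tirbod > tirbud > tirbut  (by vowel merger, final devoicing)
Demeke: *tirbod > tirvod > tervod  (by unconditioned shift, pre-rhotic lowering)
No other proto-form is consistent with every reflex, so the reconstruction is *tirbod.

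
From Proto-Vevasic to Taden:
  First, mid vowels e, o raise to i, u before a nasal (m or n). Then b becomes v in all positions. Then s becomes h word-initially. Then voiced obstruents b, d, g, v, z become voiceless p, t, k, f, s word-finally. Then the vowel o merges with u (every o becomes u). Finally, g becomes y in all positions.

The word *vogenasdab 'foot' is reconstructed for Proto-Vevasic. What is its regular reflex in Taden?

Taden: *vogenasdab
  vogenasdab → voginasdab   [pre-nasal raising]
  voginasdab → voginasdav   [unconditioned shift]
  voginasdav (rule 3 does not apply)
  voginasdav → voginasdaf   [final devoicing]
  voginasdaf → vuginasdaf   [vowel merger]
  vuginasdaf → vuyinasdaf   [unconditioned shift]
  giving Taden vuyinasdaf.

vuyinasdaf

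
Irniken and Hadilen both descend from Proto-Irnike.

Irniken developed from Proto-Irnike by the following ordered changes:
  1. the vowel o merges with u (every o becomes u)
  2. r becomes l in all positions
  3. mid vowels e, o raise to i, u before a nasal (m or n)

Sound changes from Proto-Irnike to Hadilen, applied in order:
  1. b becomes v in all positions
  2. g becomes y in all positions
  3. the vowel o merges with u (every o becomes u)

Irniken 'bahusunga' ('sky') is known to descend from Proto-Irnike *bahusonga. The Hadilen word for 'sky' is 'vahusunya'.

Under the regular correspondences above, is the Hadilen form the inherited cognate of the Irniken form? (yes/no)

yes

Derive the expected Hadilen reflex of *bahusonga:
Hadilen: start from *bahusonga.
  rule 1 (unconditioned shift): bahusonga → vahusonga
  rule 2 (unconditioned shift): vahusonga → vahusonya
  rule 3 (vowel merger): vahusonya → vahusunya
  ⇒ Hadilen vahusunya
Hadilen 'vahusunya' matches the regular reflex exactly, so the pair is cognate.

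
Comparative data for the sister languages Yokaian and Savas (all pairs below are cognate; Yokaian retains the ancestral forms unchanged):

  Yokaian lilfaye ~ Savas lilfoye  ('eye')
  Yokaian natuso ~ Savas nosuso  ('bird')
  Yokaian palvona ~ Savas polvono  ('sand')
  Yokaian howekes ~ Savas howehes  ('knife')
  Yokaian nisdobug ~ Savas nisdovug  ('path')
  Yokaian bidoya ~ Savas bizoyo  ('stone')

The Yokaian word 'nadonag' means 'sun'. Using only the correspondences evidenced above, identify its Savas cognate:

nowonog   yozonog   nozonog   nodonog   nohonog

nozonog

lilfaye ~ lilfoye, natuso ~ nosuso — Yokaian a corresponds to Savas o after a consonant, before a consonant other than r, m, n, p, b, f, v.
bidoya ~ bizoyo — Yokaian d corresponds to Savas z between vowels (before a back vowel).
Applying these to Yokaian 'nadonag':
  nadonag → nodonag   (a→o after a consonant, before a consonant other than r, m, n, p, b, f, v)
  nodonag → nozonag   (d→z between vowels (before a back vowel))
  nozonag → nozonog   (a→o after a consonant, before a consonant other than r, m, n, p, b, f, v)
So the Savas cognate is 'nozonog'.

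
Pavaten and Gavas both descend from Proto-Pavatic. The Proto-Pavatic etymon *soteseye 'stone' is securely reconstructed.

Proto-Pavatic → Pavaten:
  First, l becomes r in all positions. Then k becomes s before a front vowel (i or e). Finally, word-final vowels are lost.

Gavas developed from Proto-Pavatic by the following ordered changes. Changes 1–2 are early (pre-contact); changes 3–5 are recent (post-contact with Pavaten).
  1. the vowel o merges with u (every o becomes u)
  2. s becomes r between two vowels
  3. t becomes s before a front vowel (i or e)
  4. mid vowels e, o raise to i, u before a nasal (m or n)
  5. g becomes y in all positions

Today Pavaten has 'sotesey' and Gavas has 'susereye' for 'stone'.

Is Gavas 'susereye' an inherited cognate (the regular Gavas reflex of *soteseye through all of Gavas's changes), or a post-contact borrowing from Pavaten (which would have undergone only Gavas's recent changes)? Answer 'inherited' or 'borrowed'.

inherited

If inherited, *soteseye would pass through all of Gavas's changes:
Gavas: *soteseye > suteseye > sutereye > susereye  (by vowel merger, rhotacism, palatalisation)
If borrowed from Pavaten 'sotesey' after the early changes, it would undergo only the recent ones:
  rule 3 (palatalisation): sotesey → sosesey
  rule 4 (pre-nasal raising): no change (sosesey)
  rule 5 (unconditioned shift): no change (sosesey)
  ⇒ as a loan: sosesey
Gavas 'susereye' matches the inherited outcome exactly, so it is an inherited cognate, not a loan.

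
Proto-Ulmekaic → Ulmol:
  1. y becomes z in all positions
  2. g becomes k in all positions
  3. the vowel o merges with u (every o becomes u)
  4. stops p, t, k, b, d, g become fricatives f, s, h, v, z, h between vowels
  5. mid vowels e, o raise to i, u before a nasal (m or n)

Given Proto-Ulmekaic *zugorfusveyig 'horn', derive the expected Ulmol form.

zuhurfusvezik

Ulmol: *zugorfusveyig
  zugorfusveyig → zugorfusvezig   [unconditioned shift]
  zugorfusvezig → zukorfusvezik   [unconditioned shift]
  zukorfusvezik → zukurfusvezik   [vowel merger]
  zukurfusvezik → zuhurfusvezik   [intervocalic lenition]
  zuhurfusvezik (rule 5 does not apply)
  giving Ulmol zuhurfusvezik.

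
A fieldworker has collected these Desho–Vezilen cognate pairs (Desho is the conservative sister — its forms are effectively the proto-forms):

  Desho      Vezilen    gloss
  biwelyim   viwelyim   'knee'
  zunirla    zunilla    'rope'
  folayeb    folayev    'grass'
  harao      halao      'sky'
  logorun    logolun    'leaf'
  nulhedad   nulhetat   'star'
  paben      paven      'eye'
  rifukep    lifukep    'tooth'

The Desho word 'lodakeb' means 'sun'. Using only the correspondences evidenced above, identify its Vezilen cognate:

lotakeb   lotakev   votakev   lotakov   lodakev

lotakev

nulhedad ~ nulhetat — Desho d corresponds to Vezilen t between vowels (before a back vowel).
folayeb ~ folayev — Desho b corresponds to Vezilen v word-finally.
Applying these to Desho 'lodakeb':
  lodakeb → lotakeb   (d→t between vowels (before a back vowel))
  lotakeb → lotakev   (b→v word-finally)
So the Vezilen cognate is 'lotakev'.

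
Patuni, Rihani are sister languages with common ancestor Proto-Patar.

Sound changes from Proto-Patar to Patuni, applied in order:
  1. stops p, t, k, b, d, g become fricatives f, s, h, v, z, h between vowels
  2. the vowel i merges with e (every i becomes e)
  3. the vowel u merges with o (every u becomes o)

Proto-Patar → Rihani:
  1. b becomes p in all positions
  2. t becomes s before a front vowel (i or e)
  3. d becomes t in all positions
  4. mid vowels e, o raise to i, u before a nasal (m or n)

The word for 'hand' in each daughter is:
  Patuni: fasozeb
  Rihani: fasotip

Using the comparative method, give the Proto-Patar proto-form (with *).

*fasodib

Position 5: Patuni has z, Rihani has t. Taking the neighbouring segments as reconstructed: Patuni z could go back to *d or *z; Rihani t can only go back to *d — the one source consistent with every daughter is *d.
Position 7: Patuni has b, Rihani has p. Patuni preserves b here (none of its changes turn any other segment into b), so the proto-segment is *b.
Position 6: Patuni has e, Rihani has i. Taking the neighbouring segments as reconstructed: Patuni e could go back to *e or *i; Rihani i can only go back to *i — the one source consistent with every daughter is *i.
Verify the candidate proto-form against each daughter:
Patuni: start from *fasodib.
  rule 1 (intervocalic lenition): fasodib → fasozib
  rule 2 (vowel merger): fasozib → fasozeb
  rule 3: no change — fasozeb
  ⇒ Patuni fasozeb
Rihani: start from *fasodib.
  rule 1 (unconditioned shift): fasodib → fasodip
  rule 2: no change — fasodip
  rule 3 (unconditioned shift): fasodip → fasotip
  rule 4: no change — fasotip
  ⇒ Rihani fasotip
No other proto-form is consistent with every reflex, so the reconstruction is *fasodib.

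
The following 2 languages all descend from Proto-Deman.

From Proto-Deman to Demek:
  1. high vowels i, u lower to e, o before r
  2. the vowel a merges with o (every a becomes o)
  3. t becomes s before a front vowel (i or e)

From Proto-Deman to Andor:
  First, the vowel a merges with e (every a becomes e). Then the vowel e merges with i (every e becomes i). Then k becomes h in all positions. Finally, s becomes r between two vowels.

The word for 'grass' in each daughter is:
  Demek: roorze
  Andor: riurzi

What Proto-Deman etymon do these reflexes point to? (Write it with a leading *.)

*raurze

Position 6: Demek has e, Andor has i. Taking the neighbouring segments as reconstructed: Demek e can only go back to *e; Andor i could go back to *a or *e or *i — the one source consistent with every daughter is *e.
Position 3: Demek has o, Andor has u. Andor preserves u here (none of its changes turn any other segment into u), so the proto-segment is *u.
Position 2: Demek has o, Andor has i. Taking the neighbouring segments as reconstructed: Demek o could go back to *a or *o; Andor i could go back to *a or *e or *i — the one source consistent with every daughter is *a.
The remaining positions agree across the daughters. Check the candidate against every language:
Demek: *raurze
  raurze → raorze   [pre-rhotic lowering]
  raorze → roorze   [vowel merger]
  roorze (rule 3 does not apply)
  giving Demek roorze.
Andor: start from *raurze.
  rule 1 (vowel merger): raurze → reurze
  rule 2 (vowel merger): reurze → riurzi
  rule 3: no change — riurzi
  rule 4: no change — riurzi
  ⇒ Andor riurzi
Only *raurze yields all of Demek roorze, Andor riurzi.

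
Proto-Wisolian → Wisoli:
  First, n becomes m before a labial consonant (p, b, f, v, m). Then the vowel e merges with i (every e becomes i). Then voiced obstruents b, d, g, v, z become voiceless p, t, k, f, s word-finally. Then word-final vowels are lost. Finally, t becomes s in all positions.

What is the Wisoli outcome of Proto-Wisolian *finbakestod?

fimbakissos

Wisoli: start from *finbakestod.
  rule 1 (nasal place assimilation): finbakestod → fimbakestod
  rule 2 (vowel merger): fimbakestod → fimbakistod
  rule 3 (final devoicing): fimbakistod → fimbakistot
  rule 4: no change — fimbakistot
  rule 5 (unconditioned shift): fimbakistot → fimbakissos
  ⇒ Wisoli fimbakissos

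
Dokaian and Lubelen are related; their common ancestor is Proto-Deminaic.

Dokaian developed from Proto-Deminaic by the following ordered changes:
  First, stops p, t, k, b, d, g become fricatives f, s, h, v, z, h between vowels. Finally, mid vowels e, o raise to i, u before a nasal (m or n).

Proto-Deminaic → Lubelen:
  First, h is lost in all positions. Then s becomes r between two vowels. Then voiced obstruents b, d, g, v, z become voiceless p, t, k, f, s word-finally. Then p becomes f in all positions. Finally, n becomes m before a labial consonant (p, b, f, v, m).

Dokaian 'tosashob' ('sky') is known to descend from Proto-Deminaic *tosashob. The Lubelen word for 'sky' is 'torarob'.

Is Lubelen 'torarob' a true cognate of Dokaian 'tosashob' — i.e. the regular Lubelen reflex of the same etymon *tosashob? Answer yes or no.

no

Derive the expected Lubelen reflex of *tosashob:
Lubelen: *tosashob > tosasob > torarob > torarop > torarof  (by h-loss, rhotacism, final devoicing, unconditioned shift)
The regular Lubelen reflex would be 'torarof', but the attested form is 'torarob'. The correspondence is irregular, so they are not cognates (the Lubelen form has a different source).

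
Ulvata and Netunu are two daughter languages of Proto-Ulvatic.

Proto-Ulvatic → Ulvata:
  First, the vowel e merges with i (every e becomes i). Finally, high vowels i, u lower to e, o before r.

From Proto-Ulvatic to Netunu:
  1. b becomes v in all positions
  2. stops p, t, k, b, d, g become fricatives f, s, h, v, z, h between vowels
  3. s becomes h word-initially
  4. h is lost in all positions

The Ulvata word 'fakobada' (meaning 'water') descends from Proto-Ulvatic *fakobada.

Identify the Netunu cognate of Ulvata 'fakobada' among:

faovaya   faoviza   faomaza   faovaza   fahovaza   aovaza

faovaza

Netunu: *fakobada > fakovada > fahovaza > faovaza  (by unconditioned shift, intervocalic lenition, h-loss)
Only 'faovaza' matches the regular Netunu development of *fakobada.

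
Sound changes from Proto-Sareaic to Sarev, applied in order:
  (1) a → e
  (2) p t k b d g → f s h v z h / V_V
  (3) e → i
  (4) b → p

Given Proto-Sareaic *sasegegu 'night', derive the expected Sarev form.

Sarev: start from *sasegegu.
  rule 1 (vowel merger): sasegegu → sesegegu
  rule 2 (intervocalic lenition): sesegegu → sesehehu
  rule 3 (vowel merger): sesehehu → sisihihu
  rule 4: no change — sisihihu
  ⇒ Sarev sisihihu

sisihihu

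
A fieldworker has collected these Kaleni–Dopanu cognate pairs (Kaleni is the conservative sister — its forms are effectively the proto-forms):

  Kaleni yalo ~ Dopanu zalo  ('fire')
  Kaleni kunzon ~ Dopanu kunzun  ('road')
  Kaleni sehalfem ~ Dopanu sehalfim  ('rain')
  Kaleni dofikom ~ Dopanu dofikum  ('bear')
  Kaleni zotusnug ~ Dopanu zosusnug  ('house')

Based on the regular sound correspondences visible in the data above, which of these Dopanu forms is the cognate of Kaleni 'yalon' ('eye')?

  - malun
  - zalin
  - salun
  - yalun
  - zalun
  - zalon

yalo ~ zalo — Kaleni y corresponds to Dopanu z word-initially before a back vowel.
kunzon ~ kunzun — Kaleni o corresponds to Dopanu u after a consonant, before a nasal.
Applying these to Kaleni 'yalon':
  yalon → zalon   (y→z word-initially before a back vowel)
  zalon → zalun   (o→u after a consonant, before a nasal)
So the Dopanu cognate is 'zalun'.

zalun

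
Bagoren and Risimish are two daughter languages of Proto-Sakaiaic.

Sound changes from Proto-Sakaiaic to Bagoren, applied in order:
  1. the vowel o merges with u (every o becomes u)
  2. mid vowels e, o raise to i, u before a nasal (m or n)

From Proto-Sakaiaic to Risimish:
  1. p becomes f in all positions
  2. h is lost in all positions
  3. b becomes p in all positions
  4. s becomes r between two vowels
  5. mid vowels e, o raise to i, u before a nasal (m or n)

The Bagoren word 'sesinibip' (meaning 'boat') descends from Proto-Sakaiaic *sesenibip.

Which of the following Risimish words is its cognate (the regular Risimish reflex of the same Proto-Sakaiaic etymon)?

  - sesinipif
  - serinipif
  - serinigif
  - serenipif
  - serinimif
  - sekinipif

Risimish: *sesenibip > sesenibif > sesenipif > serenipif > serinipif  (by unconditioned shift, unconditioned shift, rhotacism, pre-nasal raising)

serinipif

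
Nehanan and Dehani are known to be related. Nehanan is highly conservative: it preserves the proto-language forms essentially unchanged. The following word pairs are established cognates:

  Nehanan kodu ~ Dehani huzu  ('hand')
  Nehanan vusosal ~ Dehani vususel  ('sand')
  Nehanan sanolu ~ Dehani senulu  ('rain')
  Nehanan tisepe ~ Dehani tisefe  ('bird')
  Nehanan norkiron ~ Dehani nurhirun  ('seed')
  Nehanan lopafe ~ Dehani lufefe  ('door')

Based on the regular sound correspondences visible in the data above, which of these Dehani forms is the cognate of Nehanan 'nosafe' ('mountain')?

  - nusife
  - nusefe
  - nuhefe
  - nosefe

kodu ~ huzu, vusosal ~ vususel — Nehanan o corresponds to Dehani u after a consonant, before a consonant other than r, m, n, p, b, f, v.
lopafe ~ lufefe — Nehanan a corresponds to Dehani e after a consonant, before a labial obstruent.
Applying these to Nehanan 'nosafe':
  nosafe → nusafe   (o→u after a consonant, before a consonant other than r, m, n, p, b, f, v)
  nusafe → nusefe   (a→e after a consonant, before a labial obstruent)
So the Dehani cognate is 'nusefe'.

nusefe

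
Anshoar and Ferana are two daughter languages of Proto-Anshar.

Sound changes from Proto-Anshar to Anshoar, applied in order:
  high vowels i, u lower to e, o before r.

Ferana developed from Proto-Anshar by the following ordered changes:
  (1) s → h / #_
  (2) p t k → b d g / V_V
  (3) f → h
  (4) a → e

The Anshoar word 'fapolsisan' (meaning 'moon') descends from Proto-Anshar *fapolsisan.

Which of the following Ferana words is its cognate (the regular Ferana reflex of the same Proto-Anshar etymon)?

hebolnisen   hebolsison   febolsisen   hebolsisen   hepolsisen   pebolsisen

hebolsisen

Ferana: start from *fapolsisan.
  rule 1: no change — fapolsisan
  rule 2 (intervocalic voicing): fapolsisan → fabolsisan
  rule 3 (unconditioned shift): fabolsisan → habolsisan
  rule 4 (vowel merger): habolsisan → hebolsisen
  ⇒ Ferana hebolsisen
Only 'hebolsisen' matches the regular Ferana development of *fapolsisan.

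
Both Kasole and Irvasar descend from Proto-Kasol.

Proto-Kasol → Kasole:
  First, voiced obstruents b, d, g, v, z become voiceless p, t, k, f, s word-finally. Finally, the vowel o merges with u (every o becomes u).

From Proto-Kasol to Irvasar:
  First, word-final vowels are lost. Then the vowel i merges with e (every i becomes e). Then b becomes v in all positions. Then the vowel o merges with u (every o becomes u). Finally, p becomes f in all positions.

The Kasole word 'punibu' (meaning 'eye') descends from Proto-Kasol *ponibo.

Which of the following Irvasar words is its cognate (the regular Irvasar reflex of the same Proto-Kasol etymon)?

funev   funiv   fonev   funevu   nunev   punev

Irvasar: start from *ponibo.
  rule 1 (apocope): ponibo → ponib
  rule 2 (vowel merger): ponib → poneb
  rule 3 (unconditioned shift): poneb → ponev
  rule 4 (vowel merger): ponev → punev
  rule 5 (unconditioned shift): punev → funev
  ⇒ Irvasar funev

funev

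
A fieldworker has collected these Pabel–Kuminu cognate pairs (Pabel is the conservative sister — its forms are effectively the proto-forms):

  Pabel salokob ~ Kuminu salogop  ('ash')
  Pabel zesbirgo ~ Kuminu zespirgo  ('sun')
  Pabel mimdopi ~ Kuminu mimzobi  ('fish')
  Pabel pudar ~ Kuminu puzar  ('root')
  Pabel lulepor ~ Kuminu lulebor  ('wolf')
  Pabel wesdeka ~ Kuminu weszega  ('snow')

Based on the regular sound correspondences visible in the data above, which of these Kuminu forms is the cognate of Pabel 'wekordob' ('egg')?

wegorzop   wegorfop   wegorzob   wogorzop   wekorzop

wegorzop

salokob ~ salogop — Pabel k corresponds to Kuminu g between vowels (before a back vowel).
mimdopi ~ mimzobi — Pabel d corresponds to Kuminu z after a consonant, before a back vowel.
salokob ~ salogop — Pabel b corresponds to Kuminu p word-finally.
Applying these to Pabel 'wekordob':
  wekordob → wegordob   (k→g between vowels (before a back vowel))
  wegordob → wegorzob   (d→z after a consonant, before a back vowel)
  wegorzob → wegorzop   (b→p word-finally)
So the Kuminu cognate is 'wegorzop'.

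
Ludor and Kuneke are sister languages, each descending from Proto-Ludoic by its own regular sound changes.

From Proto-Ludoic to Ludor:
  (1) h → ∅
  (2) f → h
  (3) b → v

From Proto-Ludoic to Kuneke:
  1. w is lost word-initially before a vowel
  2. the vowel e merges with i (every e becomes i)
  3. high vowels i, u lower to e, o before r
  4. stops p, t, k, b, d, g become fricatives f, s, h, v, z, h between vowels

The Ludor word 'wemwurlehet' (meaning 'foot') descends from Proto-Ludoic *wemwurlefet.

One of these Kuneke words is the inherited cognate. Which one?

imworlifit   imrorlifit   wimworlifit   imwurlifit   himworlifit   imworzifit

Kuneke: *wemwurlefet
  wemwurlefet → emwurlefet   [glide loss]
  emwurlefet → imwurlifit   [vowel merger]
  imwurlifit → imworlifit   [pre-rhotic lowering]
  imworlifit (rule 4 does not apply)
  giving Kuneke imworlifit.

imworlifit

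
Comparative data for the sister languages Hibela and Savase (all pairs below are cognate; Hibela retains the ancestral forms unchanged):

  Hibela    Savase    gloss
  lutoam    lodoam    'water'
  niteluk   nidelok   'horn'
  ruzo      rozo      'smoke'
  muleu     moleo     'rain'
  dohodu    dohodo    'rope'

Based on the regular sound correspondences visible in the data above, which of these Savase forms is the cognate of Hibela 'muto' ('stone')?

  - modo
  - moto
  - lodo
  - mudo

modo

lutoam ~ lodoam, niteluk ~ nidelok — Hibela u corresponds to Savase o after a consonant, before a consonant other than r, m, n, p, b, f, v.
lutoam ~ lodoam — Hibela t corresponds to Savase d between vowels (before a back vowel).
Applying these to Hibela 'muto':
  muto → moto   (u→o after a consonant, before a consonant other than r, m, n, p, b, f, v)
  moto → modo   (t→d between vowels (before a back vowel))
So the Savase cognate is 'modo'.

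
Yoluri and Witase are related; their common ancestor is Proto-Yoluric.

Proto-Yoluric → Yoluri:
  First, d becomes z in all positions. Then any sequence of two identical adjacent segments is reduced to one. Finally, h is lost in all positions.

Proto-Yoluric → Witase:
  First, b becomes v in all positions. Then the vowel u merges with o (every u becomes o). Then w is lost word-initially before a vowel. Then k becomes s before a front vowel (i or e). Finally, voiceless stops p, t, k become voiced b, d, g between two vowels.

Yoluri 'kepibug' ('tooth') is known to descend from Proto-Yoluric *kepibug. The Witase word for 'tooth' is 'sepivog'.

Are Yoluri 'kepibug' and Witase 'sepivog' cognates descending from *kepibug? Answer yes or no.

no

Derive the expected Witase reflex of *kepibug:
Witase: start from *kepibug.
  rule 1 (unconditioned shift): kepibug → kepivug
  rule 2 (vowel merger): kepivug → kepivog
  rule 3: no change — kepivog
  rule 4 (palatalisation): kepivog → sepivog
  rule 5 (intervocalic voicing): sepivog → sebivog
  ⇒ Witase sebivog
The regular Witase reflex would be 'sebivog', but the attested form is 'sepivog'. The correspondence is irregular, so they are not cognates (the Witase form has a different source).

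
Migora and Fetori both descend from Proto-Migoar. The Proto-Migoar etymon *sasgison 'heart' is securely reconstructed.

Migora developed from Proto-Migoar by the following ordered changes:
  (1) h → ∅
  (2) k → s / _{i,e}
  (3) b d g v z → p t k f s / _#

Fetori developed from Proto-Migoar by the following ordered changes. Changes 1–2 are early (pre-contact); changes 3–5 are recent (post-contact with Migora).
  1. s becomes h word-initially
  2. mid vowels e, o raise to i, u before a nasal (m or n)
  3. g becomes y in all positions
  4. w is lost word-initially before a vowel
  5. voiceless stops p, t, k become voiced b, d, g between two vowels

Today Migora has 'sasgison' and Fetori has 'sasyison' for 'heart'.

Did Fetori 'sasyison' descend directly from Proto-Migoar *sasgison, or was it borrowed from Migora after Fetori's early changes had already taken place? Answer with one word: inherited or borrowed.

If inherited, *sasgison would pass through all of Fetori's changes:
Fetori: *sasgison
  sasgison → hasgison   [debuccalisation]
  hasgison → hasgisun   [pre-nasal raising]
  hasgisun → hasyisun   [unconditioned shift]
  hasyisun (rule 4 does not apply)
  hasyisun (rule 5 does not apply)
  giving Fetori hasyisun.
If borrowed from Migora 'sasgison' after the early changes, it would undergo only the recent ones:
  rule 3 (unconditioned shift): sasgison → sasyison
  rule 4 (glide loss): no change (sasyison)
  rule 5 (intervocalic voicing): no change (sasyison)
  ⇒ as a loan: sasyison
Fetori 'sasyison' matches the loan outcome 'sasyison', not the inherited 'hasyisun' — it skipped the early Fetori changes, so it was borrowed from Migora.

borrowed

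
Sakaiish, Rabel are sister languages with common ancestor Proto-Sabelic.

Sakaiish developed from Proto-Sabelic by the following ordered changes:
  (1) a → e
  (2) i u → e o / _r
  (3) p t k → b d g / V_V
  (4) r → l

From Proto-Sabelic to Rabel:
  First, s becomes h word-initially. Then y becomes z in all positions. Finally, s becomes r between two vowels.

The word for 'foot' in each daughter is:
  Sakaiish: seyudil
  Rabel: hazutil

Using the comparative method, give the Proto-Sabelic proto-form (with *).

*sayutil

Position 1: Sakaiish has s, Rabel has h. Sakaiish preserves s here (none of its changes turn any other segment into s), so the proto-segment is *s.
Position 5: Sakaiish has d, Rabel has t. Rabel preserves t here (none of its changes turn any other segment into t), so the proto-segment is *t.
Position 2: Sakaiish has e, Rabel has a. Rabel preserves a here (none of its changes turn any other segment into a), so the proto-segment is *a.
Continuing position by position gives *sayutil; check it forward:
Sakaiish: *sayutil
  sayutil → seyutil   [vowel merger]
  seyutil (rule 2 does not apply)
  seyutil → seyudil   [intervocalic voicing]
  seyudil (rule 4 does not apply)
  giving Sakaiish seyudil.
Rabel: start from *sayutil.
  rule 1 (debuccalisation): sayutil → hayutil
  rule 2 (unconditioned shift): hayutil → hazutil
  rule 3: no change — hazutil
  ⇒ Rabel hazutil
No other proto-form is consistent with every reflex, so the reconstruction is *sayutil.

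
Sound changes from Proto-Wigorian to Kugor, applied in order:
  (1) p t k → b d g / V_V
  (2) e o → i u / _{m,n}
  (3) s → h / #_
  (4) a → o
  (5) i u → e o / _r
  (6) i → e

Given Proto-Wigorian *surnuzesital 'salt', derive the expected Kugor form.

Kugor: *surnuzesital > surnuzesidal > hurnuzesidal > hurnuzesidol > hornuzesidol > hornuzesedol  (by intervocalic voicing, debuccalisation, vowel merger, pre-rhotic lowering, vowel merger)

hornuzesedol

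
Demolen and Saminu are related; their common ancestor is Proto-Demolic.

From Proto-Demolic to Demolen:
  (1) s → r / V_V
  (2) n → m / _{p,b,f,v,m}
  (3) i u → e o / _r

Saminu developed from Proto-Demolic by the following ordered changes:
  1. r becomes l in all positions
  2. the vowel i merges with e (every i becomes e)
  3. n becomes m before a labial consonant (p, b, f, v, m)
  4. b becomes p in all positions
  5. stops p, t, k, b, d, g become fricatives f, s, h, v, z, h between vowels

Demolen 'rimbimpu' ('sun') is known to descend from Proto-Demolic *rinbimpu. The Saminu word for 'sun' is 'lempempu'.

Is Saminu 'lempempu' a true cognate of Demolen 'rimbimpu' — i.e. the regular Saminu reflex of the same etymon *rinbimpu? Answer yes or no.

yes

Derive the expected Saminu reflex of *rinbimpu:
Saminu: *rinbimpu
  rinbimpu → linbimpu   [unconditioned shift]
  linbimpu → lenbempu   [vowel merger]
  lenbempu → lembempu   [nasal place assimilation]
  lembempu → lempempu   [unconditioned shift]
  lempempu (rule 5 does not apply)
  giving Saminu lempempu.
Saminu 'lempempu' matches the regular reflex exactly, so the pair is cognate.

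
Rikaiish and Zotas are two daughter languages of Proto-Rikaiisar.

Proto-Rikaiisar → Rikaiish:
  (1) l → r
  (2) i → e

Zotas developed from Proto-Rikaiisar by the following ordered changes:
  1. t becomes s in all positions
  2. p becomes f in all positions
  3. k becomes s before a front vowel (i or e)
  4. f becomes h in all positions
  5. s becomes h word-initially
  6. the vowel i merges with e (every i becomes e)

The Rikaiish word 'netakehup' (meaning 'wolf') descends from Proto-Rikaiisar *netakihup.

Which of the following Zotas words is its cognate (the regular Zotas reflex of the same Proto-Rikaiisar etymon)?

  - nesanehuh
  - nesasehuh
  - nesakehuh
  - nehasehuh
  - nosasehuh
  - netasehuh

Zotas: *netakihup > nesakihup > nesakihuf > nesasihuf > nesasihuh > nesasehuh  (by unconditioned shift, unconditioned shift, palatalisation, unconditioned shift, vowel merger)
The other candidates each miss or misapply at least one Zotas change.

nesasehuh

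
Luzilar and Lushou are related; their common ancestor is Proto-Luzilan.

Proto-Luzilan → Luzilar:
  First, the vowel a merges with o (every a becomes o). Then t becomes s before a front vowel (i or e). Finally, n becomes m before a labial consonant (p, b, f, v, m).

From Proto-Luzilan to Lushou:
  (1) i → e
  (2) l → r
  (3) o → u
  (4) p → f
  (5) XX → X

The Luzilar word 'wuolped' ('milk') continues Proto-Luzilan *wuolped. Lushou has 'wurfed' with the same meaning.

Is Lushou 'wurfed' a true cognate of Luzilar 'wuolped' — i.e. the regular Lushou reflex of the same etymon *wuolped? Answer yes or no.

Derive the expected Lushou reflex of *wuolped:
Lushou: *wuolped > wuorped > wuurped > wuurfed > wurfed  (by unconditioned shift, vowel merger, unconditioned shift, degemination)
Lushou 'wurfed' matches the regular reflex exactly, so the pair is cognate.

yes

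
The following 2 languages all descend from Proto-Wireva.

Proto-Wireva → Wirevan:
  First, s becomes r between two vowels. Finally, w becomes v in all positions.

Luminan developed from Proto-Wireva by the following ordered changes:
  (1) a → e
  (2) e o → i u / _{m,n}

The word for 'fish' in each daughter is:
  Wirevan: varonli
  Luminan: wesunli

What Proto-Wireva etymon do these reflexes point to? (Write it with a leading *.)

Position 2: Wirevan has a, Luminan has e. Wirevan preserves a here (none of its changes turn any other segment into a), so the proto-segment is *a.
Position 3: Wirevan has r, Luminan has s. Luminan preserves s here (none of its changes turn any other segment into s), so the proto-segment is *s.
This points to *wasonli. Verify forward in each daughter:
Wirevan: start from *wasonli.
  rule 1 (rhotacism): wasonli → waronli
  rule 2 (unconditioned shift): waronli → varonli
  ⇒ Wirevan varonli
Luminan: start from *wasonli.
  rule 1 (vowel merger): wasonli → wesonli
  rule 2 (pre-nasal raising): wesonli → wesunli
  ⇒ Luminan wesunli
Only *wasonli yields all of Wirevan varonli, Luminan wesunli.

*wasonli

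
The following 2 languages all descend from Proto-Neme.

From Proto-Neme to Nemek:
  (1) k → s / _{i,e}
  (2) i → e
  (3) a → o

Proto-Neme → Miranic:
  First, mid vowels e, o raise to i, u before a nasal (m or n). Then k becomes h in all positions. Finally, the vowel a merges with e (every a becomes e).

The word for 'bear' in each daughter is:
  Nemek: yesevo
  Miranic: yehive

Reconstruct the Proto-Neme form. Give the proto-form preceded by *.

Position 3: Nemek has s, Miranic has h. Taking the neighbouring segments as reconstructed: Nemek s could go back to *k or *s; Miranic h could go back to *k or *h — the one source consistent with every daughter is *k.
Position 4: Nemek has e, Miranic has i. Taking the neighbouring segments as reconstructed: Nemek e could go back to *e or *i; Miranic i can only go back to *i — the one source consistent with every daughter is *i.
Position 6: Nemek has o, Miranic has e. Taking the neighbouring segments as reconstructed: Nemek o could go back to *a or *o; Miranic e could go back to *a or *e — the one source consistent with every daughter is *a.
Continuing position by position gives *yekiva; check it forward:
Nemek: start from *yekiva.
  rule 1 (palatalisation): yekiva → yesiva
  rule 2 (vowel merger): yesiva → yeseva
  rule 3 (vowel merger): yeseva → yesevo
  ⇒ Nemek yesevo
Miranic: start from *yekiva.
  rule 1: no change — yekiva
  rule 2 (unconditioned shift): yekiva → yehiva
  rule 3 (vowel merger): yehiva → yehive
  ⇒ Miranic yehive
No other proto-form is consistent with every reflex, so the reconstruction is *yekiva.

*yekiva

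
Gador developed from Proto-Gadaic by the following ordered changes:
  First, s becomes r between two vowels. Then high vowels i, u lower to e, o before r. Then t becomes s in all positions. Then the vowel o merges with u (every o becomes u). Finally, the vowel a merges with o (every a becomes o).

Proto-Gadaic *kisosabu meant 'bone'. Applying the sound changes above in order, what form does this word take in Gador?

kerurobu

Gador: *kisosabu > kirorabu > kerorabu > kerurabu > kerurobu  (by rhotacism, pre-rhotic lowering, vowel merger, vowel merger)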